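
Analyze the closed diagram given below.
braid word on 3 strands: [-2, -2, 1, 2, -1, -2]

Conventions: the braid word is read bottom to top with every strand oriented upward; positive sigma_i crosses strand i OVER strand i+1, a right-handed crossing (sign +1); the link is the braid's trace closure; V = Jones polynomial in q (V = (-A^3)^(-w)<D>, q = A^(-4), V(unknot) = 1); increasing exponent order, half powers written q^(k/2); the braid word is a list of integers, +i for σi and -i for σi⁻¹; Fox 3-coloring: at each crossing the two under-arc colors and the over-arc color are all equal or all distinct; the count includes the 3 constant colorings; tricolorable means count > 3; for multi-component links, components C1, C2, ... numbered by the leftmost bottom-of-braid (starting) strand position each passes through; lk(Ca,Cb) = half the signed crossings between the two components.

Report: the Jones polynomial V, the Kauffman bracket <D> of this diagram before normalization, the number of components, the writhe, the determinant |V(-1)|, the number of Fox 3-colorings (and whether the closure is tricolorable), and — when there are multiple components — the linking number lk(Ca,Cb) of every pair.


V(q) = -q^-4 + q^-3 + q^-1
bracket: A^-2 + A^6 - A^10, w = -2
1 component, writhe -2, over 6 crossings
det 3, colorings 9 of 3^6 — tricolorable
observation: w = -2 (over 6 crossings) is diagram-only; (-A^3)^(2) removes it from V


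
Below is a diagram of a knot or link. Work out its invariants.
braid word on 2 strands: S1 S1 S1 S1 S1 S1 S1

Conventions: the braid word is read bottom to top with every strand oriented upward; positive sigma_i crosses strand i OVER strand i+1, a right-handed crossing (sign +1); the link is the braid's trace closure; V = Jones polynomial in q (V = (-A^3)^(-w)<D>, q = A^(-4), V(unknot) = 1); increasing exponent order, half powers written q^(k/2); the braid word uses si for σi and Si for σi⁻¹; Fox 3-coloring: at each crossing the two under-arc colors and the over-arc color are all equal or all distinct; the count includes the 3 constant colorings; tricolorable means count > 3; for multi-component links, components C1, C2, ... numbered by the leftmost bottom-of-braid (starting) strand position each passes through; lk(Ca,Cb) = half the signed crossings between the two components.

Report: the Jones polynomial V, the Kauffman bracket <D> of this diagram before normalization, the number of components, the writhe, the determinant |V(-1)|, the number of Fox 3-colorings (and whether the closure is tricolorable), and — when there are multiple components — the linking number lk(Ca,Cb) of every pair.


V = -q^-10 + q^-9 - q^-8 + q^-7 - q^-6 + q^-5 + q^-3
<D> = -A^-9 - A^-1 + A^3 - A^7 + A^11 - A^15 + A^19 (w = -7)
1 component over 7 crossings, w = -7
3 Fox colorings among 3^7, |V(-1)| = 7: not tricolorable
why: a (2,7) torus form — a single generator 7 times


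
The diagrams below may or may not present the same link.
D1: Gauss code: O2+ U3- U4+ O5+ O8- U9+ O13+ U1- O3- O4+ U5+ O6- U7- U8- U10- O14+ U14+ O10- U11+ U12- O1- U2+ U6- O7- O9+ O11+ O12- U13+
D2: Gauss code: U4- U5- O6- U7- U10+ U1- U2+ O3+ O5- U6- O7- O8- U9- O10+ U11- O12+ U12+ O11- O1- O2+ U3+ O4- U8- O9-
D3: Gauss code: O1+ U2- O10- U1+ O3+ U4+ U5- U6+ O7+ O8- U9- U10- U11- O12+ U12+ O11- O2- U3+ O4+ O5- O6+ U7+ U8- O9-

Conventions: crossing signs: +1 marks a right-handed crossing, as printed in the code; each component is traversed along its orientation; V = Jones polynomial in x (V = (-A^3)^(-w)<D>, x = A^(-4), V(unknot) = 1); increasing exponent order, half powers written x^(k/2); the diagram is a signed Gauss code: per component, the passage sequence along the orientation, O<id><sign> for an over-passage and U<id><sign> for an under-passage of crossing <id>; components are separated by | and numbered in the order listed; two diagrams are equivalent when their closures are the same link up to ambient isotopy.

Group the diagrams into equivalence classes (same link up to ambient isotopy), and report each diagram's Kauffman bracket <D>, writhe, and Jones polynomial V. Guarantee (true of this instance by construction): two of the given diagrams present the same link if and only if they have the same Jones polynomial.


grouping into links: {D1} | {D2} | {D3}
V(D1) = -x^-3 + x^-2 - x^-1 + 3 - x + x^2 - x^3  (w 0, c 14, <D> = -A^-12 + A^-8 - A^-4 + 3 - A^4 + A^8 - A^12)
V(D2) = x^-7 - 2x^-6 + 2x^-5 - 3x^-4 + 3x^-3 - 2x^-2 + 2x^-1  [12 crossings, <D> = 2A^-8 - 2A^-4 + 3 - 3A^4 + 2A^8 - 2A^12 + A^16, w = -4]
V(D3) = x^-2 - x^-1 + 1 - x + x^2  [12 crossings, <D> = A^-8 - A^-4 + 1 - A^4 + A^8, w = 0]
why: V(x) takes 3 values over 3 diagrams, fixing the grouping


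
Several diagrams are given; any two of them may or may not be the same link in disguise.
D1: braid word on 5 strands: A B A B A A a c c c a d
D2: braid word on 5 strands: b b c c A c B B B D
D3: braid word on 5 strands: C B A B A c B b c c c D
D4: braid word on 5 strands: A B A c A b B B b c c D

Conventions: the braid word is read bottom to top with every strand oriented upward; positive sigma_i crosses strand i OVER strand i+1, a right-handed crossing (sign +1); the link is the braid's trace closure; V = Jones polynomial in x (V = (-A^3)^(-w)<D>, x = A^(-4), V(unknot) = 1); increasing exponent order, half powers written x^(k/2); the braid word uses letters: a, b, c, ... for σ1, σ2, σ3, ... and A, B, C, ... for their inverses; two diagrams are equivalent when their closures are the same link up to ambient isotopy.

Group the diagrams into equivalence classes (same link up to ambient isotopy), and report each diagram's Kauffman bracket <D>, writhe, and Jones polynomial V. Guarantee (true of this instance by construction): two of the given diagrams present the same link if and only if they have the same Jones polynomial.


equivalence classes: {D1, D3, D4} | {D2}
D1 (bracket -A^-12 + A^-8 - A^-4 + 3 - A^4 + A^8 - A^12; 12 crossings at w = 0): V = -x^-3 + x^-2 - x^-1 + 3 - x + x^2 - x^3
V(D2) = x + x^3 - x^4  [10 crossings, <D> = -A^-16 + A^-12 + A^-4, w = 0]
V(D3) = -x^-3 + x^-2 - x^-1 + 3 - x + x^2 - x^3  (w -2, c 12, <D> = -A^-18 + A^-14 - A^-10 + 3A^-6 - A^-2 + A^2 - A^6)
V(D4) = -x^-3 + x^-2 - x^-1 + 3 - x + x^2 - x^3  [12 crossings, <D> = -A^-18 + A^-14 - A^-10 + 3A^-6 - A^-2 + A^2 - A^6, w = -2]
key observation: V(x) takes 2 values over 4 diagrams, fixing the grouping


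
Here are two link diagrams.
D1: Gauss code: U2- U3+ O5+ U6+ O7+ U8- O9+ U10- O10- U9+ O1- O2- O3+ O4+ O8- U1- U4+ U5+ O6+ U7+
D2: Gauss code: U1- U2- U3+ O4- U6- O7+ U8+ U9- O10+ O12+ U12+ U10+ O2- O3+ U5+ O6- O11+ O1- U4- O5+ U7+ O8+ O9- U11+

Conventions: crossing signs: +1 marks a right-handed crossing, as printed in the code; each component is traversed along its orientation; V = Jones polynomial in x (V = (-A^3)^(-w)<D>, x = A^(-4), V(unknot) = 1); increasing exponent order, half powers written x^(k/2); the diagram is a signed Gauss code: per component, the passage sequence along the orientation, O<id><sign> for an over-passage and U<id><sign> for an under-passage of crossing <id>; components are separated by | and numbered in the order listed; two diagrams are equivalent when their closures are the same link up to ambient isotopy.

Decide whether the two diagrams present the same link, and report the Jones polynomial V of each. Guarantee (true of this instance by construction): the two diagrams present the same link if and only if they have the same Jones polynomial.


same link: no
V(D1) = x + x^3 - x^4  [10 crossings, <D> = -A^-10 + A^-6 + A^2, w = +2]
D2 (bracket A^-2 - A^2 + A^6 - A^10 + A^14; 12 crossings at w = +2): V = x^-2 - x^-1 + 1 - x + x^2
note: V(x) takes 2 values over 2 diagrams, fixing the grouping


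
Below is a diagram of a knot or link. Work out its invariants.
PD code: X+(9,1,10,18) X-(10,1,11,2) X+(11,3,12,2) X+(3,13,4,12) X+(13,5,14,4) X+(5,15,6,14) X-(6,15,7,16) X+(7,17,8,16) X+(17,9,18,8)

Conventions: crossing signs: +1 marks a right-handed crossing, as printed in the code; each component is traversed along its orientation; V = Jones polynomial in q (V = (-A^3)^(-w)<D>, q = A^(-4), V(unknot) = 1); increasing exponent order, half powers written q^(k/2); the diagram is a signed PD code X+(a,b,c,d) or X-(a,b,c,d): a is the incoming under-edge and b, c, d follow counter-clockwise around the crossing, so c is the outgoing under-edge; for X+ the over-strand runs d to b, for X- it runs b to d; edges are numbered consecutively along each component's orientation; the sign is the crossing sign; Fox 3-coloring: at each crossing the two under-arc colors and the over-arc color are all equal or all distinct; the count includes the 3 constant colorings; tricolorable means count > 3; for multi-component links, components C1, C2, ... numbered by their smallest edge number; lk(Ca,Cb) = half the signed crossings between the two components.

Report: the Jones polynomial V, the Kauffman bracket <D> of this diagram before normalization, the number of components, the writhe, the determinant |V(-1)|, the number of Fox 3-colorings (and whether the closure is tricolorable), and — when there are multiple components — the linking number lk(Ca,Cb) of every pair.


Jones polynomial: V(q) = q^2 + q^4 - q^5 + q^6 - q^7
<D> = A^-13 - A^-9 + A^-5 - A^-1 - A^7; writhe +5
components 1, writhe +5 (9 crossings)
3-colorings: 3 of 3^9, det 5 — not tricolorable
note: |V(-1)| = 5: so not tricolorable, since 3 does not divide 5


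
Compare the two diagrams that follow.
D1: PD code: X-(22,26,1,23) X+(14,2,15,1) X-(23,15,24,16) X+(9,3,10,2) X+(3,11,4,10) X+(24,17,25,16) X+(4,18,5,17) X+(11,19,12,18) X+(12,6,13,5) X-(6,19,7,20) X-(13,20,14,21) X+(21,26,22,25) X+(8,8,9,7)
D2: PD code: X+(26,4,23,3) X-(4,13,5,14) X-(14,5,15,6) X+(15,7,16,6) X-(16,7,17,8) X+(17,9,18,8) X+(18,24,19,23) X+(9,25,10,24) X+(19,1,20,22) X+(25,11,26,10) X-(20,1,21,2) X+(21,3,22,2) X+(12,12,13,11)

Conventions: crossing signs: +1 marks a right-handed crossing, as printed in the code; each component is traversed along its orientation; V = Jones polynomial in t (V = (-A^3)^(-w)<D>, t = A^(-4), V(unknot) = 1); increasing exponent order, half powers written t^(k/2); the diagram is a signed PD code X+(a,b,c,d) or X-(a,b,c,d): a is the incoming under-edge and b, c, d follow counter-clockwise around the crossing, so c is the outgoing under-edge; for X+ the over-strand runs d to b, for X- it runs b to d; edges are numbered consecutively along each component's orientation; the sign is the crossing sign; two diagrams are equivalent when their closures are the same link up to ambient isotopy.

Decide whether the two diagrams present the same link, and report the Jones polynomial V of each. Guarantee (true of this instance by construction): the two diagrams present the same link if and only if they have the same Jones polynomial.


equivalent: no
D1 (bracket -A^-3 + A^5 + A^9 + A^13; 13 crossings at w = +5): V = -t^(1/2) - t^(3/2) - t^(5/2) + t^(9/2)
V(D2) = -t^(1/2) + t^(3/2) - t^(5/2) - t^(9/2)  [13 crossings, <D> = A^-3 + A^5 - A^9 + A^13, w = +5]
observation: comparing 2 Jones polynomials yields 2 groups


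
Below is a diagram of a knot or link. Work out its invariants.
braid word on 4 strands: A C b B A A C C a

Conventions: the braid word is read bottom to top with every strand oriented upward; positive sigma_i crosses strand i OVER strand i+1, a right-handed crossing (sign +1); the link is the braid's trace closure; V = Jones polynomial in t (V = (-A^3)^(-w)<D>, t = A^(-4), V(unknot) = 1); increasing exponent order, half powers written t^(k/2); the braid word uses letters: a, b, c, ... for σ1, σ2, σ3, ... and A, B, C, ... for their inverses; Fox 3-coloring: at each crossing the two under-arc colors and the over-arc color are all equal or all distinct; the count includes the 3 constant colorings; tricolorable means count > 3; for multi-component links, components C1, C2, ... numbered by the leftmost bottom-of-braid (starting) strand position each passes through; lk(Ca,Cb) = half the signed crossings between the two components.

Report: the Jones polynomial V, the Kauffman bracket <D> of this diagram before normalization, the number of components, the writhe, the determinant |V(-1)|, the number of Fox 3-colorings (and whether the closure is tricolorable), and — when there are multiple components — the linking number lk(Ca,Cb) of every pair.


Jones polynomial: V(t) = -t^-7 + t^-4 + 2t^-3 + t^-2 + t^-1
<D> = -A^-11 - A^-7 - 2A^-3 - A + A^13; writhe -5
components 3, writhe -5 (9 crossings)
linking number lk(C1,C2) = -1
lk(C1,C3): 0
lk(C2,C3) = 0
3-colorings: 27 of 3^9, det 0 — tricolorable
note: the 3 component pairs carry total linking -1


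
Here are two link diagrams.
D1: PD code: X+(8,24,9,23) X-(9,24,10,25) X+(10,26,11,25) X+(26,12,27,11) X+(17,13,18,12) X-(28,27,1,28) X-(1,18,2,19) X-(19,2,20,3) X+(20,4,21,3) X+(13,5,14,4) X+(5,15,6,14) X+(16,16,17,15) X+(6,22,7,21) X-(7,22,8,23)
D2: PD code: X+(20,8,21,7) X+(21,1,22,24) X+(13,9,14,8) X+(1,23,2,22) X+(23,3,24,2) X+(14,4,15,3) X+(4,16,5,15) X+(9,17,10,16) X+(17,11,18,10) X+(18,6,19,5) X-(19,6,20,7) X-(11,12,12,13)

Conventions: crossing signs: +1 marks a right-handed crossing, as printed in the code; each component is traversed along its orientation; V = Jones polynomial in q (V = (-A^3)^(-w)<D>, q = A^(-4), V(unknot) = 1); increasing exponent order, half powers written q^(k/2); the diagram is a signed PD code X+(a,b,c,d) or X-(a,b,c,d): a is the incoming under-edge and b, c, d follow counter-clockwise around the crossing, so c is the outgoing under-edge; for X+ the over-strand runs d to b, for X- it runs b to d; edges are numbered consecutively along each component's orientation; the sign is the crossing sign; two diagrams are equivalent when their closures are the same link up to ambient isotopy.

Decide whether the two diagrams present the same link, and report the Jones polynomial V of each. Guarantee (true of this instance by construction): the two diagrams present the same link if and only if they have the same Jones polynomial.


equivalent: no
D1 (bracket -A^-12 + A^-8 - A^-4 + 2 - A^4 + A^8; 14 crossings at w = +4): V = q - q^2 + 2q^3 - q^4 + q^5 - q^6
V(D2) = q^3 + 2q^5 - 2q^6 + 2q^7 - 3q^8 + 2q^9 - 2q^10 + q^11  (w +8, c 12, <D> = A^-20 - 2A^-16 + 2A^-12 - 3A^-8 + 2A^-4 - 2 + 2A^4 + A^12)
key observation: V(q) takes 2 values over 2 diagrams, fixing the grouping


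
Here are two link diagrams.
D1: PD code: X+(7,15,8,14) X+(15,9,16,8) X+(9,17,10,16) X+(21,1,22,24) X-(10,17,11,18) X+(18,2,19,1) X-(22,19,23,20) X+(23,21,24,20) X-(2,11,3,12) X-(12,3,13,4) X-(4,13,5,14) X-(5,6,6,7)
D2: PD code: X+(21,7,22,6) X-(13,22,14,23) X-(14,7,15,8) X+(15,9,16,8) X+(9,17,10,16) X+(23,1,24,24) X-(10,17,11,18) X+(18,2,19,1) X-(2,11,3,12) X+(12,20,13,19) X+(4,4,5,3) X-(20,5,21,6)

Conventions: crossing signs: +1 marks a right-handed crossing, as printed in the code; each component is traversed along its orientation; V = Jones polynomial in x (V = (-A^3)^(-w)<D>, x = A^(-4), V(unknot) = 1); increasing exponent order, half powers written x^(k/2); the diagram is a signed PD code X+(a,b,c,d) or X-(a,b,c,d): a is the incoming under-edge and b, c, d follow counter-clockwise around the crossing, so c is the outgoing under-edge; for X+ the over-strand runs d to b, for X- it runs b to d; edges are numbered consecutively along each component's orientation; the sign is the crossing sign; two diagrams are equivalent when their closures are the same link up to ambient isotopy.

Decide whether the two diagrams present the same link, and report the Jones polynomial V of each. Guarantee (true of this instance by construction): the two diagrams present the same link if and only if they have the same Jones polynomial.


equivalent: yes
V(D1) = 1  (w 0, c 12, <D> = 1)
V(D2) = 1  (w +2, c 12, <D> = A^6)
why: Reidemeister moves carry D1 (12 crossings) to D2 (12)


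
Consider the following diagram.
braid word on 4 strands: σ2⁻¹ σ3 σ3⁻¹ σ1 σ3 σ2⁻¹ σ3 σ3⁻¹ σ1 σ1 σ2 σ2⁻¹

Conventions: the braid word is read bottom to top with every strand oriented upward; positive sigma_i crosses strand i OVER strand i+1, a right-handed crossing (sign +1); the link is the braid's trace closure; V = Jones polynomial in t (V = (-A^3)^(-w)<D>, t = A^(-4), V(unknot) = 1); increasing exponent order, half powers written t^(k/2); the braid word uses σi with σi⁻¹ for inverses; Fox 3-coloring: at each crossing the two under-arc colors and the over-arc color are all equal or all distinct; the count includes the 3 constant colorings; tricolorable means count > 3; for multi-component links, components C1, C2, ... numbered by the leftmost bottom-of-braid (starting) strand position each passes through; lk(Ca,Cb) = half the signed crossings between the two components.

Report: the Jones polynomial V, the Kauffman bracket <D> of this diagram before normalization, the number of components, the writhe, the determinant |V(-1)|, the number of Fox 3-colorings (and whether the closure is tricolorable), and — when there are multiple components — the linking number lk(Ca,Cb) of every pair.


Jones polynomial: V(t) = -t^(-3/2) + t^(-1/2) - 2t^(1/2) + t^(3/2) - 2t^(5/2) + t^(7/2)
<D> = A^-8 - 2A^-4 + 1 - 2A^4 + A^8 - A^12; writhe +2
components 2, writhe +2 (12 crossings)
linking number lk(C1,C2) = 0
3-colorings: 3 of 3^12, det 8 — not tricolorable
note: the span of V is 5, within the link bound 12 + 2 - 1


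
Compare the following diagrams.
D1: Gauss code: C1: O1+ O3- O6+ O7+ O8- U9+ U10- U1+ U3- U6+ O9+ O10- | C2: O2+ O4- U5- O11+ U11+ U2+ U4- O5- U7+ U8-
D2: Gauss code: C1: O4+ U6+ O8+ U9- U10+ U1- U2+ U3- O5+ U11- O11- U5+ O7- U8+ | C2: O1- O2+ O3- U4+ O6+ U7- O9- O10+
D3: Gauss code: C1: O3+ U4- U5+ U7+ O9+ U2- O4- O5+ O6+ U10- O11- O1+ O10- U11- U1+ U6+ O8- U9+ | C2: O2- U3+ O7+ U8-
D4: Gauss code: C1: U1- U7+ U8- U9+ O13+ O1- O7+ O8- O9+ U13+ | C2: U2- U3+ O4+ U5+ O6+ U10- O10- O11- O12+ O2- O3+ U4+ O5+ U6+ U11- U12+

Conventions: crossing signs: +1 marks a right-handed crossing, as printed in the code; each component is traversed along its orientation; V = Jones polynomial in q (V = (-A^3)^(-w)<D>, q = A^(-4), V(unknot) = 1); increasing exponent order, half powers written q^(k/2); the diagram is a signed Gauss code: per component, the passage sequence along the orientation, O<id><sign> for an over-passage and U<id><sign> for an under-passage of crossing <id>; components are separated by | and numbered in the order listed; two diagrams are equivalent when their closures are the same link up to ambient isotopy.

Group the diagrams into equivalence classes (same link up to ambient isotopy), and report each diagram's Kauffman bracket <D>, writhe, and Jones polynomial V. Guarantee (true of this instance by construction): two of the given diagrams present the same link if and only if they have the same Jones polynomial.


grouping into links: {D1} | {D2, D3} | {D4}
V(D1) = -q^(-1/2) - q^(1/2)  (w +1, c 11, <D> = A + A^5)
V(D2) = -q^(-3/2) + q^(-1/2) - 2q^(1/2) + q^(3/2) - 2q^(5/2) + q^(7/2)  [11 crossings, <D> = -A^-11 + 2A^-7 - A^-3 + 2A - A^5 + A^9, w = +1]
V(D3) = -q^(-3/2) + q^(-1/2) - 2q^(1/2) + q^(3/2) - 2q^(5/2) + q^(7/2)  [11 crossings, <D> = -A^-11 + 2A^-7 - A^-3 + 2A - A^5 + A^9, w = +1]
V(D4) = -q^(1/2) - q^(3/2) - q^(5/2) + q^(9/2)  (w +3, c 13, <D> = -A^-9 + A^-1 + A^3 + A^7)
why: 3 classes among 4 diagrams; unequal V(q) rules out equality


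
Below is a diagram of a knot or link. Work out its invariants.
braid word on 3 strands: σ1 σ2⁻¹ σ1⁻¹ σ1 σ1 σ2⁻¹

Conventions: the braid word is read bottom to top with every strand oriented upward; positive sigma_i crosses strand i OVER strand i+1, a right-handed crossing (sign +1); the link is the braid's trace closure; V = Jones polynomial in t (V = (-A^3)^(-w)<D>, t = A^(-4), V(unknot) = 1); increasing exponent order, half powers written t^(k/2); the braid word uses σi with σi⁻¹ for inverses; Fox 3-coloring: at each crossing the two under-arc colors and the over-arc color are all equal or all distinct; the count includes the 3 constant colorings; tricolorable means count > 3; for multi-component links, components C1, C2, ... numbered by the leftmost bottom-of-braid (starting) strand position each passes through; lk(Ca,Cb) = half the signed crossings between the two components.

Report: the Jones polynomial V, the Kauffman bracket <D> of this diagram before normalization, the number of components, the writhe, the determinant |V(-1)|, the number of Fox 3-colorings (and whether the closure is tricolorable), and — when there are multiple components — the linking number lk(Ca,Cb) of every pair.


V = t^-2 - t^-1 + 1 - t + t^2
<D> = A^-8 - A^-4 + 1 - A^4 + A^8 (w = 0)
1 component over 6 crossings, w = 0
3 Fox colorings among 3^6, |V(-1)| = 5: not tricolorable
why: det 5 = |V(-1)|; not divisible by 3, so not tricolorable


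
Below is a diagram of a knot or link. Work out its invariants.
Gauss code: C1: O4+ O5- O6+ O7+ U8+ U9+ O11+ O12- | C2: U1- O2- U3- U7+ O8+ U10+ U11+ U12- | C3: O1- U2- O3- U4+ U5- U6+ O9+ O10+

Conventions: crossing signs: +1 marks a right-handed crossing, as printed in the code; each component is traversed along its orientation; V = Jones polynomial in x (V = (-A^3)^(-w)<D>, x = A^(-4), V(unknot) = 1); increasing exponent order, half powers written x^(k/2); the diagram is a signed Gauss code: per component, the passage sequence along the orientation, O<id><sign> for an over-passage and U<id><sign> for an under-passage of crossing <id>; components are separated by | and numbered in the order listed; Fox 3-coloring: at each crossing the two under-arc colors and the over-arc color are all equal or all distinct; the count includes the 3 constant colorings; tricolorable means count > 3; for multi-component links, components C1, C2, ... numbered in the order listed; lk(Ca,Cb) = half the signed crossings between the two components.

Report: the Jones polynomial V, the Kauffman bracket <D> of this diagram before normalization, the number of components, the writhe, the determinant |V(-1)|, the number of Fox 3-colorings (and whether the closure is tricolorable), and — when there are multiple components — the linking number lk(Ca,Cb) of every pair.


V = 2 + x^2 + x^4
<D> = A^-10 + A^-2 + 2A^6 (w = +2)
3 components over 12 crossings, w = +2
lk(C1,C2): +1
lk(C1,C3) = +1
linking number lk(C2,C3) = -1
3 Fox colorings among 3^12, |V(-1)| = 4: not tricolorable
why: w = +2 shifts under R1 moves; the (-A^3)^(-2) factor cancels that in V


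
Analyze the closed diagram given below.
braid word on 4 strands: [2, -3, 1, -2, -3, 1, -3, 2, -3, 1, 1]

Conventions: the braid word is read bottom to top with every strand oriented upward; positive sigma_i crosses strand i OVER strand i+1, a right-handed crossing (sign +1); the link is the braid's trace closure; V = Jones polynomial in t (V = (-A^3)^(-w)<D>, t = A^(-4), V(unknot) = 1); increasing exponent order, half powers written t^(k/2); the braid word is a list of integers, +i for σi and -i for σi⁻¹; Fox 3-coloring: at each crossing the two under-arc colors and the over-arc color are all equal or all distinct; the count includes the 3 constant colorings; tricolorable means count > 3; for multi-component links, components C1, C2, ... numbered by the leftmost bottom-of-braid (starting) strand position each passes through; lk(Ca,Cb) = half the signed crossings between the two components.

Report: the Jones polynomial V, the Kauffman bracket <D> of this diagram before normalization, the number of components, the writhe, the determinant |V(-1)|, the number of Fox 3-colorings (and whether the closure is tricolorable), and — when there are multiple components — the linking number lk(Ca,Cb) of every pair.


V(t) = t^-2 - t^-1 + 2 - 2t + t^2 - t^3 + t^4
bracket: -A^-13 + A^-9 - A^-5 + 2A^-1 - 2A^3 + A^7 - A^11, w = +1
1 component, writhe +1, over 11 crossings
det 9, colorings 9 of 3^11 — tricolorable
observation: V spans 6 powers of t: at least 6 crossings in any diagram


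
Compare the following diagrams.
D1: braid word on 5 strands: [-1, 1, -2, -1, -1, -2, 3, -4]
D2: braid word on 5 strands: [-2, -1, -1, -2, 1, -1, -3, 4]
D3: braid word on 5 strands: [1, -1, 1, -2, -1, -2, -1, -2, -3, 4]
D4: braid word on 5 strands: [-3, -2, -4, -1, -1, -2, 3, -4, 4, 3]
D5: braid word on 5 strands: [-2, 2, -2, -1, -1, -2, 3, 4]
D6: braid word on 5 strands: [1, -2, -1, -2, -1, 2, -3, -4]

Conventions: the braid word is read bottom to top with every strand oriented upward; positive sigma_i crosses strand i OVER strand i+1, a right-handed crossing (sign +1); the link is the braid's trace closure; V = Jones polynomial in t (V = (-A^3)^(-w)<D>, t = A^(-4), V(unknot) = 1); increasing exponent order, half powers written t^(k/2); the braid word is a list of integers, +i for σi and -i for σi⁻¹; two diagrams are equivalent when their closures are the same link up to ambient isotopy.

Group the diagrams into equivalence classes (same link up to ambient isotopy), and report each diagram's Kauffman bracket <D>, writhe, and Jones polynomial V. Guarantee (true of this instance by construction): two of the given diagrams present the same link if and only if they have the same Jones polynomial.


classes: {D1, D2, D3, D4, D5} | {D6}
V(D1) = t^-5 + 2t^-3 + t^-1  [8 crossings, <D> = A^-8 + 2 + A^8, w = -4]
V(D2) = t^-5 + 2t^-3 + t^-1  [8 crossings, <D> = A^-8 + 2 + A^8, w = -4]
V(D3) = t^-5 + 2t^-3 + t^-1  [10 crossings, <D> = A^-8 + 2 + A^8, w = -4]
D4 (bracket A^-8 + 2 + A^8; 10 crossings at w = -4): V = t^-5 + 2t^-3 + t^-1
V(D5) = t^-5 + 2t^-3 + t^-1  (w -2, c 8, <D> = A^-2 + 2A^6 + A^14)
V(D6) = t^-3 + t^-2 + t^-1 + 1  (w -4, c 8, <D> = A^-12 + A^-8 + A^-4 + 1)
insight: comparing 6 Jones polynomials yields 2 groups


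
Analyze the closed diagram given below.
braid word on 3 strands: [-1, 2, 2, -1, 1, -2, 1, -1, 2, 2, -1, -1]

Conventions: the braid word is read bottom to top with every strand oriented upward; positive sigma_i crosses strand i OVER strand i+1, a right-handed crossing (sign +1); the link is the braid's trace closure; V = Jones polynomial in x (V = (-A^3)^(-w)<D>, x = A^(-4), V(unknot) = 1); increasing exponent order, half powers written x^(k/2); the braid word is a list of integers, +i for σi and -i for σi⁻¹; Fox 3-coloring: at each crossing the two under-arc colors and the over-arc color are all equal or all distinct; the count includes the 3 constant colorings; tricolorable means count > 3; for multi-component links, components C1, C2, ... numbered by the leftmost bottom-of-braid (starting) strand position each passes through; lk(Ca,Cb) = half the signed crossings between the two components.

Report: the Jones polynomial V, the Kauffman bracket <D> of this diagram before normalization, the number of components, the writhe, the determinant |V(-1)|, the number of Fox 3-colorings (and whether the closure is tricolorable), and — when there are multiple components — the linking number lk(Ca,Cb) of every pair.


Jones polynomial: V(x) = -x^-3 + x^-2 - x^-1 + 3 - x + x^2 - x^3
<D> = -A^-12 + A^-8 - A^-4 + 3 - A^4 + A^8 - A^12; writhe 0
components 1, writhe 0 (12 crossings)
3-colorings: 27 of 3^12, det 9 — tricolorable
note: V spans 6 powers of x: at least 6 crossings in any diagram


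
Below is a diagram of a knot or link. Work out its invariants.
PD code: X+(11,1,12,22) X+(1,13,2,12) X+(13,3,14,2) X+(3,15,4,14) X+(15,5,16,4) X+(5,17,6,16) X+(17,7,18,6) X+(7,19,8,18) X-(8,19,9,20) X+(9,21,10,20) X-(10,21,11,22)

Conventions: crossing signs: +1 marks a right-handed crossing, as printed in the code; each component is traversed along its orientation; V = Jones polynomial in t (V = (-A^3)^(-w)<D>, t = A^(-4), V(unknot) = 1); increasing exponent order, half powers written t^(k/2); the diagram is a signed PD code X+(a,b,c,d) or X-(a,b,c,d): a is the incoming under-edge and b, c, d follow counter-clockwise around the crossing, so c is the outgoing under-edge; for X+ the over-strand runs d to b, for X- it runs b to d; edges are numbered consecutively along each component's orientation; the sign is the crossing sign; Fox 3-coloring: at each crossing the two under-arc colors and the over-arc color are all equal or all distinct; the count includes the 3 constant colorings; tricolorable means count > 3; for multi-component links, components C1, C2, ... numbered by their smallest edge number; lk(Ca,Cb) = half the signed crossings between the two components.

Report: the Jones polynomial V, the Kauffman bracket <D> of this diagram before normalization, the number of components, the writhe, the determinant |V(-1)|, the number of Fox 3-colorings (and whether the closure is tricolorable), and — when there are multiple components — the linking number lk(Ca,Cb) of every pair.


V = t^3 + t^5 - t^6 + t^7 - t^8 + t^9 - t^10
<D> = A^-19 - A^-15 + A^-11 - A^-7 + A^-3 - A - A^9 (w = +7)
1 component over 11 crossings, w = +7
3 Fox colorings among 3^11, |V(-1)| = 7: not tricolorable
why: V spans 7 powers of t: at least 7 crossings in any diagram


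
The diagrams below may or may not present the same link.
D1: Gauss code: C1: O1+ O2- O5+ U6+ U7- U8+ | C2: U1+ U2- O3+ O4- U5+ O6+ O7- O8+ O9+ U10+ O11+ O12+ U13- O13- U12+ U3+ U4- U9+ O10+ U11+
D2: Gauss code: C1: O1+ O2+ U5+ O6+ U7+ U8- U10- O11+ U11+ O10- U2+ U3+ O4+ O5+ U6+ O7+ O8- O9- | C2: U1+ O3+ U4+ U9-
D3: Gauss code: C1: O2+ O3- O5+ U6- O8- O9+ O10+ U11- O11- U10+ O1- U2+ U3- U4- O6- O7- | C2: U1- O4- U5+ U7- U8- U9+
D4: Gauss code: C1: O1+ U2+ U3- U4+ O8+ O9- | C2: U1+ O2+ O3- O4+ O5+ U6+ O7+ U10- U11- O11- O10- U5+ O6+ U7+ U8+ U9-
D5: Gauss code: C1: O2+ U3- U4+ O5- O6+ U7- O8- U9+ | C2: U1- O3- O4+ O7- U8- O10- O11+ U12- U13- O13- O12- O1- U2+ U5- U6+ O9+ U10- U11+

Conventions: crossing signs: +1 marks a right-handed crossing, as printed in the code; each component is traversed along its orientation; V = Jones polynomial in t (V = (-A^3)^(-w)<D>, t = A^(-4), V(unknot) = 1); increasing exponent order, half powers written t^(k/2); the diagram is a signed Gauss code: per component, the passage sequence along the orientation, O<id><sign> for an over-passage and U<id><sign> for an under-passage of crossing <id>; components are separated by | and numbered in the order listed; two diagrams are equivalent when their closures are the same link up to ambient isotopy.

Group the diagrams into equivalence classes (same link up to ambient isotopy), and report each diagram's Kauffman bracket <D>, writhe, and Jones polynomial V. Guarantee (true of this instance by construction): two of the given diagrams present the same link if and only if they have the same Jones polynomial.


classes: {D1, D2, D4} | {D3} | {D5}
V(D1) = -t^(3/2) - 2t^(7/2) + t^(9/2) - t^(11/2) + t^(13/2)  [13 crossings, <D> = -A^-11 + A^-7 - A^-3 + 2A + A^9, w = +5]
V(D2) = -t^(3/2) - 2t^(7/2) + t^(9/2) - t^(11/2) + t^(13/2)  [11 crossings, <D> = -A^-11 + A^-7 - A^-3 + 2A + A^9, w = +5]
D3 (bracket A^-7 + A; 11 crossings at w = -3): V = -t^(-5/2) - t^(-1/2)
V(D4) = -t^(3/2) - 2t^(7/2) + t^(9/2) - t^(11/2) + t^(13/2)  (w +3, c 11, <D> = -A^-17 + A^-13 - A^-9 + 2A^-5 + A^3)
V(D5) = t^(-7/2) - 2t^(-5/2) + t^(-3/2) - 2t^(-1/2) + t^(1/2) - t^(3/2)  [13 crossings, <D> = A^-15 - A^-11 + 2A^-7 - A^-3 + 2A - A^5, w = -3]
insight: 3 values of V(t) split the 5 diagrams


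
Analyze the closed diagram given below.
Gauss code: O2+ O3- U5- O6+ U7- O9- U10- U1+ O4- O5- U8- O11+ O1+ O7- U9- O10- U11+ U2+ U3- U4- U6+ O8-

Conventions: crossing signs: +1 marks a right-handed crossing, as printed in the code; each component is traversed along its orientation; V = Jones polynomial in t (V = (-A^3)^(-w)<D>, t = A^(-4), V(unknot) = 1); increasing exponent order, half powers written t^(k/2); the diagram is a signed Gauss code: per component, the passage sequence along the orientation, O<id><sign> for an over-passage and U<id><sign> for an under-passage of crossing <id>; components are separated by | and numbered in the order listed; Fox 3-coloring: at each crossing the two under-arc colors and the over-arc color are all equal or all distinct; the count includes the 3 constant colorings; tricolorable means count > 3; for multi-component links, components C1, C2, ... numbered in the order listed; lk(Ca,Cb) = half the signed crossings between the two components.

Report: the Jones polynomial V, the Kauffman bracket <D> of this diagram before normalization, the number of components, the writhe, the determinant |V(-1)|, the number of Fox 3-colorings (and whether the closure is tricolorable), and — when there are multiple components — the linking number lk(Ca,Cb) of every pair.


Jones polynomial: V(t) = -t^-6 + t^-5 - t^-4 + 2t^-3 - t^-2 + t^-1
<D> = -A^-5 + A^-1 - 2A^3 + A^7 - A^11 + A^15; writhe -3
components 1, writhe -3 (11 crossings)
3-colorings: 3 of 3^11, det 7 — not tricolorable
note: w = -3 (over 11 crossings) is diagram-only; (-A^3)^(3) removes it from V


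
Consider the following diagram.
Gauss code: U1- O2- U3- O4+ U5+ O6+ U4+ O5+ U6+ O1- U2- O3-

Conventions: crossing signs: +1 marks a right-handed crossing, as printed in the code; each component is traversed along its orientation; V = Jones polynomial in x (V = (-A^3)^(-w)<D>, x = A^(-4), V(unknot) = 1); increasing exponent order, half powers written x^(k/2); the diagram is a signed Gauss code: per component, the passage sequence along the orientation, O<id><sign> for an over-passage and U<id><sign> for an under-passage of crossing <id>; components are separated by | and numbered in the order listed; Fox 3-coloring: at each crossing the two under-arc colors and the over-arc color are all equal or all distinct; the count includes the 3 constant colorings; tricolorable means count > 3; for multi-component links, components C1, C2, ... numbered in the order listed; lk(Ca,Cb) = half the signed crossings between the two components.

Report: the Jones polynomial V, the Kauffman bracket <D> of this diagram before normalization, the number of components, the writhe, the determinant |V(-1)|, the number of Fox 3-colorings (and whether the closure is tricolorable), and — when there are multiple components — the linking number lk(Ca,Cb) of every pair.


Jones polynomial: V(x) = -x^-3 + x^-2 - x^-1 + 3 - x + x^2 - x^3
<D> = -A^-12 + A^-8 - A^-4 + 3 - A^4 + A^8 - A^12; writhe 0
components 1, writhe 0 (6 crossings)
3-colorings: 27 of 3^6, det 9 — tricolorable
note: w = 0 shifts under R1 moves; the (-A^3)^(0) factor cancels that in V


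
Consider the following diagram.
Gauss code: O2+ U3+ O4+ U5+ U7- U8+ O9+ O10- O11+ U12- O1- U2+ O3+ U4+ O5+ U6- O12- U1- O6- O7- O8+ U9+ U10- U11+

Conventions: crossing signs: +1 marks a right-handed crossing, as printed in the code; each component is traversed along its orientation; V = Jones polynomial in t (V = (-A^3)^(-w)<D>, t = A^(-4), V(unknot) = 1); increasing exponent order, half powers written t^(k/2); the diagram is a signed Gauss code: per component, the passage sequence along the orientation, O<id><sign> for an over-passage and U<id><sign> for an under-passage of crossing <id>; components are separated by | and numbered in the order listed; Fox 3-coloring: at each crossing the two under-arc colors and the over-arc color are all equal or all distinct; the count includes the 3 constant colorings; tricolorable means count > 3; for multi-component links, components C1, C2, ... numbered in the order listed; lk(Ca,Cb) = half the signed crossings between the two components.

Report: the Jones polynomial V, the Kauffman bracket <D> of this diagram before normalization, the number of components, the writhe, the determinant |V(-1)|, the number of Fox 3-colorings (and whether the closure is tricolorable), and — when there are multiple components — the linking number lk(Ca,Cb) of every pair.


Jones polynomial: V(t) = -t^-2 + 2t^-1 - 2 + 4t - 4t^2 + 4t^3 - 3t^4 + 2t^5 - t^6
<D> = -A^-18 + 2A^-14 - 3A^-10 + 4A^-6 - 4A^-2 + 4A^2 - 2A^6 + 2A^10 - A^14; writhe +2
components 1, writhe +2 (12 crossings)
3-colorings: 3 of 3^12, det 23 — not tricolorable
note: w = +2 (over 12 crossings) is diagram-only; (-A^3)^(-2) removes it from V


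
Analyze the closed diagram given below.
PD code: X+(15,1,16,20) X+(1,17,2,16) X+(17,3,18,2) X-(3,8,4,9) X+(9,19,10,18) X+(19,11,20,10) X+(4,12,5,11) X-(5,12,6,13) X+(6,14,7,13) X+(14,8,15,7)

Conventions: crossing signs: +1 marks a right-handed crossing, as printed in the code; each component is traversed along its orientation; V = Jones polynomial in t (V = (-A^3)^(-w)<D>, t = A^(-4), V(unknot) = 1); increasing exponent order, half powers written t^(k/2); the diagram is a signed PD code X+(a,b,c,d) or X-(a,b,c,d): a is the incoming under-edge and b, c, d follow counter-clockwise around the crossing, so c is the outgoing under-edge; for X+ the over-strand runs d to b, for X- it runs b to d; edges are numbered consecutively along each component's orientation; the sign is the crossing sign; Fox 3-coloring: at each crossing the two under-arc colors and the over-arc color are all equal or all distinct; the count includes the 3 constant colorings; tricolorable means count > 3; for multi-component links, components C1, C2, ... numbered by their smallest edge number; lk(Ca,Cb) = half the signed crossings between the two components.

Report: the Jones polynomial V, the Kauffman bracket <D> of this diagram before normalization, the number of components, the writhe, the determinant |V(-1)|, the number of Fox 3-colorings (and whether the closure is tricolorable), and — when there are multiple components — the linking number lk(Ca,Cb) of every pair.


V(t) = t^2 - t^3 + 3t^4 - 3t^5 + 3t^6 - 3t^7 + 2t^8 - t^9
bracket: -A^-18 + 2A^-14 - 3A^-10 + 3A^-6 - 3A^-2 + 3A^2 - A^6 + A^10, w = +6
1 component, writhe +6, over 10 crossings
det 17, colorings 3 of 3^10 — not tricolorable
observation: the span of V is 7, forcing >= 7 crossings in any diagram


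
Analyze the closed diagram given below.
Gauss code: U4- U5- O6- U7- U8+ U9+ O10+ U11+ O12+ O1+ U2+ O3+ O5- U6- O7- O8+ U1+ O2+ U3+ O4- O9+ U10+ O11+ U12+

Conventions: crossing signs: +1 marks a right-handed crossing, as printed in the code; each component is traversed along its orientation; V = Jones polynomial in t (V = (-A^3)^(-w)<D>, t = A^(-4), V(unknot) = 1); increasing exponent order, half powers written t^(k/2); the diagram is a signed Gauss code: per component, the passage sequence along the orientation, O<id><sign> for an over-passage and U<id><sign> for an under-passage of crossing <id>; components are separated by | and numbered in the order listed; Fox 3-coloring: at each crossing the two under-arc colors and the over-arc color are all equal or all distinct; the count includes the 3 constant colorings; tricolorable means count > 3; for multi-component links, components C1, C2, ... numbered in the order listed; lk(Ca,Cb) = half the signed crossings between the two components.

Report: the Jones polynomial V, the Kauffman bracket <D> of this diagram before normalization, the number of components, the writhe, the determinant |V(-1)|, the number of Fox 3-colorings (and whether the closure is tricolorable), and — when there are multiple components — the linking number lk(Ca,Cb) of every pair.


V(t) = 1 - t + 3t^2 - 3t^3 + 3t^4 - 4t^5 + 3t^6 - 2t^7 + t^8
bracket: A^-20 - 2A^-16 + 3A^-12 - 4A^-8 + 3A^-4 - 3 + 3A^4 - A^8 + A^12, w = +4
1 component, writhe +4, over 12 crossings
det 21, colorings 9 of 3^12 — tricolorable
observation: the span of V is 8, forcing >= 8 crossings in any diagram


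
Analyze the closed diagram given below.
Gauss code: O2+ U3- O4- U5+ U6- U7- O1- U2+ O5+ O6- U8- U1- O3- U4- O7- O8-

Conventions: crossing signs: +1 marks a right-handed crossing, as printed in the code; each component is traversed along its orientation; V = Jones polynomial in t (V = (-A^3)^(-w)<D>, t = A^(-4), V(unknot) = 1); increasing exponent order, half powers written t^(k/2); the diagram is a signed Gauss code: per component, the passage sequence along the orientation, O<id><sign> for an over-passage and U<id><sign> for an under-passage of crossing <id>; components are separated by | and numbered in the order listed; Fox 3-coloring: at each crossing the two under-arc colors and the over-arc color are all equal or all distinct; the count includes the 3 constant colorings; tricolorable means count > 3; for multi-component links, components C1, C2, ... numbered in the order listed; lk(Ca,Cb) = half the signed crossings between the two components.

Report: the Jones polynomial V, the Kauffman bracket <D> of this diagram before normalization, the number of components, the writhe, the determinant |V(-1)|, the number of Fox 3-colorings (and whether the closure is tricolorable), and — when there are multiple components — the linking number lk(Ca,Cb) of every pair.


Jones polynomial: V(t) = -t^-4 + t^-3 + t^-1
<D> = A^-8 + 1 - A^4; writhe -4
components 1, writhe -4 (8 crossings)
3-colorings: 9 of 3^8, det 3 — tricolorable
note: |V(-1)| = 3: so tricolorable, since 3 divides 3
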